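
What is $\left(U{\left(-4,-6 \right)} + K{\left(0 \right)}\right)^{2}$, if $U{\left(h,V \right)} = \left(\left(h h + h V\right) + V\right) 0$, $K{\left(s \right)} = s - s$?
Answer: $0$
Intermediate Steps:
$K{\left(s \right)} = 0$
$U{\left(h,V \right)} = 0$ ($U{\left(h,V \right)} = \left(\left(h^{2} + V h\right) + V\right) 0 = \left(V + h^{2} + V h\right) 0 = 0$)
$\left(U{\left(-4,-6 \right)} + K{\left(0 \right)}\right)^{2} = \left(0 + 0\right)^{2} = 0^{2} = 0$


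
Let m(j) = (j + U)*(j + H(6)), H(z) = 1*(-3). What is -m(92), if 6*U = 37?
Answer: -52421/6 ≈ -8736.8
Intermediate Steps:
U = 37/6 (U = (1/6)*37 = 37/6 ≈ 6.1667)
H(z) = -3
m(j) = (-3 + j)*(37/6 + j) (m(j) = (j + 37/6)*(j - 3) = (37/6 + j)*(-3 + j) = (-3 + j)*(37/6 + j))
-m(92) = -(-37/2 + 92**2 + (19/6)*92) = -(-37/2 + 8464 + 874/3) = -1*52421/6 = -52421/6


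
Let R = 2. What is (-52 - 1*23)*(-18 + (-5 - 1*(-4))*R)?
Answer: 1500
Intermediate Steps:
(-52 - 1*23)*(-18 + (-5 - 1*(-4))*R) = (-52 - 1*23)*(-18 + (-5 - 1*(-4))*2) = (-52 - 23)*(-18 + (-5 + 4)*2) = -75*(-18 - 1*2) = -75*(-18 - 2) = -75*(-20) = 1500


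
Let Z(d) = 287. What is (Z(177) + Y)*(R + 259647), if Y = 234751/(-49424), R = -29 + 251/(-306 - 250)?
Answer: 2013636536266509/27479744 ≈ 7.3277e+7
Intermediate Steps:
R = -16375/556 (R = -29 + 251/(-556) = -29 + 251*(-1/556) = -29 - 251/556 = -16375/556 ≈ -29.451)
Y = -234751/49424 (Y = 234751*(-1/49424) = -234751/49424 ≈ -4.7497)
(Z(177) + Y)*(R + 259647) = (287 - 234751/49424)*(-16375/556 + 259647) = (13949937/49424)*(144347357/556) = 2013636536266509/27479744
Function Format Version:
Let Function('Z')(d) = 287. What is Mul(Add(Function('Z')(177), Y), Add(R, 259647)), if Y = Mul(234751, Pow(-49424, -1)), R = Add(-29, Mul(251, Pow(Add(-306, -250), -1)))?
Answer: Rational(2013636536266509, 27479744) ≈ 7.3277e+7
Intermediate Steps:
R = Rational(-16375, 556) (R = Add(-29, Mul(251, Pow(-556, -1))) = Add(-29, Mul(251, Rational(-1, 556))) = Add(-29, Rational(-251, 556)) = Rational(-16375, 556) ≈ -29.451)
Y = Rational(-234751, 49424) (Y = Mul(234751, Rational(-1, 49424)) = Rational(-234751, 49424) ≈ -4.7497)
Mul(Add(Function('Z')(177), Y), Add(R, 259647)) = Mul(Add(287, Rational(-234751, 49424)), Add(Rational(-16375, 556), 259647)) = Mul(Rational(13949937, 49424), Rational(144347357, 556)) = Rational(2013636536266509, 27479744)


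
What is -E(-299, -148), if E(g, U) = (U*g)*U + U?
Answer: 6549444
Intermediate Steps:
E(g, U) = U + g*U² (E(g, U) = g*U² + U = U + g*U²)
-E(-299, -148) = -(-148)*(1 - 148*(-299)) = -(-148)*(1 + 44252) = -(-148)*44253 = -1*(-6549444) = 6549444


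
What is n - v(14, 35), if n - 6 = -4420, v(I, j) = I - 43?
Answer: -4385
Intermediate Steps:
v(I, j) = -43 + I
n = -4414 (n = 6 - 4420 = -4414)
n - v(14, 35) = -4414 - (-43 + 14) = -4414 - 1*(-29) = -4414 + 29 = -4385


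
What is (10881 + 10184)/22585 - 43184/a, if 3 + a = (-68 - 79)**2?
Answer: -52018025/48797151 ≈ -1.0660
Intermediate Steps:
a = 21606 (a = -3 + (-68 - 79)**2 = -3 + (-147)**2 = -3 + 21609 = 21606)
(10881 + 10184)/22585 - 43184/a = (10881 + 10184)/22585 - 43184/21606 = 21065*(1/22585) - 43184*1/21606 = 4213/4517 - 21592/10803 = -52018025/48797151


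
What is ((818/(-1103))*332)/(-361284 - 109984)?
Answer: 67894/129952151 ≈ 0.00052245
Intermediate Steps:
((818/(-1103))*332)/(-361284 - 109984) = ((818*(-1/1103))*332)/(-471268) = -818/1103*332*(-1/471268) = -271576/1103*(-1/471268) = 67894/129952151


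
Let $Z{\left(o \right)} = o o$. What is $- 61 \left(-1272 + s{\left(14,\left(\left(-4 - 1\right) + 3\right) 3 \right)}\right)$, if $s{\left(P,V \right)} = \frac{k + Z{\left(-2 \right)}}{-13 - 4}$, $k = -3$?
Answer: $\frac{1319125}{17} \approx 77596.0$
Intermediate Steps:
$Z{\left(o \right)} = o^{2}$
$s{\left(P,V \right)} = - \frac{1}{17}$ ($s{\left(P,V \right)} = \frac{-3 + \left(-2\right)^{2}}{-13 - 4} = \frac{-3 + 4}{-17} = 1 \left(- \frac{1}{17}\right) = - \frac{1}{17}$)
$- 61 \left(-1272 + s{\left(14,\left(\left(-4 - 1\right) + 3\right) 3 \right)}\right) = - 61 \left(-1272 - \frac{1}{17}\right) = \left(-61\right) \left(- \frac{21625}{17}\right) = \frac{1319125}{17}$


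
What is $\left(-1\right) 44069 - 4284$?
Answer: $-48353$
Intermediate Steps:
$\left(-1\right) 44069 - 4284 = -44069 - 4284 = -48353$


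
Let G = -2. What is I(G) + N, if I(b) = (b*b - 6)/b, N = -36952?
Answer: -36951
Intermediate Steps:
I(b) = (-6 + b**2)/b (I(b) = (b**2 - 6)/b = (-6 + b**2)/b)
I(G) + N = (-2 - 6/(-2)) - 36952 = (-2 - 6*(-1/2)) - 36952 = (-2 + 3) - 36952 = 1 - 36952 = -36951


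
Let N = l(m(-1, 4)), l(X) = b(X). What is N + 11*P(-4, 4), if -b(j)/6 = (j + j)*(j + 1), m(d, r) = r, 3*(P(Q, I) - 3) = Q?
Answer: -665/3 ≈ -221.67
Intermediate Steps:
P(Q, I) = 3 + Q/3
b(j) = -12*j*(1 + j) (b(j) = -6*(j + j)*(j + 1) = -6*2*j*(1 + j) = -12*j*(1 + j))
l(X) = -12*X*(1 + X)
N = -240 (N = -12*4*(1 + 4) = -12*4*5 = -240)
N + 11*P(-4, 4) = -240 + 11*(3 + (⅓)*(-4)) = -240 + 11*(3 - 4/3) = -240 + 11*(5/3) = -240 + 55/3 = -665/3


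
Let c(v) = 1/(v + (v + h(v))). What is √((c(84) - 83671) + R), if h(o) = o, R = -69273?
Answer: I*√269793209/42 ≈ 391.08*I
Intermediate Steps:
c(v) = 1/(3*v) (c(v) = 1/(v + (v + v)) = 1/(v + 2*v) = 1/(3*v))
√((c(84) - 83671) + R) = √(((⅓)/84 - 83671) - 69273) = √(((⅓)*(1/84) - 83671) - 69273) = √((1/252 - 83671) - 69273) = √(-21085091/252 - 69273) = √(-38541887/252) = I*√269793209/42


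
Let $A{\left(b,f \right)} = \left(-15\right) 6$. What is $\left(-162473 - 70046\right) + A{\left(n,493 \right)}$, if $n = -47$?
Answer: $-232609$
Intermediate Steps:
$A{\left(b,f \right)} = -90$
$\left(-162473 - 70046\right) + A{\left(n,493 \right)} = \left(-162473 - 70046\right) - 90 = -232519 - 90 = -232609$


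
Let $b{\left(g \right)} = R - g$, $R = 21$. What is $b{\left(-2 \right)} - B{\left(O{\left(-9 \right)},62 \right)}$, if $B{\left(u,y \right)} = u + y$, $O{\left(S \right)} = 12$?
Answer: $-51$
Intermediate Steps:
$b{\left(g \right)} = 21 - g$
$b{\left(-2 \right)} - B{\left(O{\left(-9 \right)},62 \right)} = \left(21 - -2\right) - \left(12 + 62\right) = \left(21 + 2\right) - 74 = 23 - 74 = -51$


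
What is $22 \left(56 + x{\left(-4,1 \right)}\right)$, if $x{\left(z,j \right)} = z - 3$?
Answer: $1078$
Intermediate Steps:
$x{\left(z,j \right)} = -3 + z$
$22 \left(56 + x{\left(-4,1 \right)}\right) = 22 \left(56 - 7\right) = 22 \cdot 49 = 1078$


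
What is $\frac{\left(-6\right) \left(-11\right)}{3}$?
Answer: $22$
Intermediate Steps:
$\frac{\left(-6\right) \left(-11\right)}{3} = 66 \cdot \frac{1}{3} = 22$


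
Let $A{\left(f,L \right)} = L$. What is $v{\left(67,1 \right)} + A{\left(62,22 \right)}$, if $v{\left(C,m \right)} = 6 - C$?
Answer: $-39$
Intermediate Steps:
$v{\left(67,1 \right)} + A{\left(62,22 \right)} = \left(6 - 67\right) + 22 = -61 + 22 = -39$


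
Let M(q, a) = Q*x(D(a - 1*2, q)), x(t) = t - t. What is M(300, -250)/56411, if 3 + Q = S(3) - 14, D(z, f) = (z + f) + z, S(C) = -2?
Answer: 0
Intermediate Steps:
D(z, f) = f + 2*z (D(z, f) = (f + z) + z = f + 2*z)
x(t) = 0
Q = -19 (Q = -3 + (-2 - 14) = -3 - 16 = -19)
M(q, a) = 0 (M(q, a) = -19*0 = 0)
M(300, -250)/56411 = 0/56411 = 0*(1/56411) = 0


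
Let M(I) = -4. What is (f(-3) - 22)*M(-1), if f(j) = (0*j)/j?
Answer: 88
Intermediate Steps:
f(j) = 0 (f(j) = 0/j = 0)
(f(-3) - 22)*M(-1) = (0 - 22)*(-4) = -22*(-4) = 88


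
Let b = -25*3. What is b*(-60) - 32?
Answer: 4468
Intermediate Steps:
b = -75 (b = -5*15 = -75)
b*(-60) - 32 = -75*(-60) - 32 = 4500 - 32 = 4468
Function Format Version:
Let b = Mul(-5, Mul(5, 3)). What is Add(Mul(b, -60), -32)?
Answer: 4468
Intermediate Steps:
b = -75 (b = Mul(-5, 15) = -75)
Add(Mul(b, -60), -32) = Add(Mul(-75, -60), -32) = Add(4500, -32) = 4468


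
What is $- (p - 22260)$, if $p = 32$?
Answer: $22228$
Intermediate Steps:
$- (p - 22260) = - (32 - 22260) = \left(-1\right) \left(-22228\right) = 22228$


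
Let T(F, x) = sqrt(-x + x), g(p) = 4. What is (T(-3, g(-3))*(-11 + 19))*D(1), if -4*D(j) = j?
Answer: 0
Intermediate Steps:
T(F, x) = 0 (T(F, x) = sqrt(0) = 0)
D(j) = -j/4
(T(-3, g(-3))*(-11 + 19))*D(1) = (0*(-11 + 19))*(-1/4*1) = (0*8)*(-1/4) = 0*(-1/4) = 0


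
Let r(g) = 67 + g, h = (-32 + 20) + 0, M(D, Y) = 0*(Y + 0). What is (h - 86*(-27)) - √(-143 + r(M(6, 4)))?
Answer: 2310 - 2*I*√19 ≈ 2310.0 - 8.7178*I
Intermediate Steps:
M(D, Y) = 0 (M(D, Y) = 0*Y = 0)
h = -12 (h = -12 + 0 = -12)
(h - 86*(-27)) - √(-143 + r(M(6, 4))) = (-12 - 86*(-27)) - √(-143 + (67 + 0)) = (-12 + 2322) - √(-143 + 67) = 2310 - √(-76) = 2310 - 2*I*√19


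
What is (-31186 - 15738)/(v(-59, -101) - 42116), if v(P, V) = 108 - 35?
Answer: 46924/42043 ≈ 1.1161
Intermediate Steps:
v(P, V) = 73
(-31186 - 15738)/(v(-59, -101) - 42116) = (-31186 - 15738)/(73 - 42116) = -46924/(-42043) = -46924*(-1/42043) = 46924/42043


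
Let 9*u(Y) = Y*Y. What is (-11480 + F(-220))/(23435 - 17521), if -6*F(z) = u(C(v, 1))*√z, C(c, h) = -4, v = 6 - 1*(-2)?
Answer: -5740/2957 - 8*I*√55/79839 ≈ -1.9412 - 0.00074312*I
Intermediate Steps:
v = 8 (v = 6 + 2 = 8)
u(Y) = Y²/9 (u(Y) = (Y*Y)/9 = Y²/9)
F(z) = -8*√z/27 (F(z) = -(⅑)*(-4)²*√z/6 = -(⅑)*16*√z/6 = -8*√z/27)
(-11480 + F(-220))/(23435 - 17521) = (-11480 - 16*I*√55/27)/(23435 - 17521) = (-11480 - 16*I*√55/27)/5914 = (-11480 - 16*I*√55/27)*(1/5914) = -5740/2957 - 8*I*√55/79839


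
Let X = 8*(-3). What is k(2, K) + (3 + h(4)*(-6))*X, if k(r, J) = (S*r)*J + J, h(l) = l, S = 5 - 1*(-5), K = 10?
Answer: 714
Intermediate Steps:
S = 10 (S = 5 + 5 = 10)
k(r, J) = J + 10*J*r (k(r, J) = (10*r)*J + J = 10*J*r + J = J + 10*J*r)
X = -24
k(2, K) + (3 + h(4)*(-6))*X = 10*(1 + 10*2) + (3 + 4*(-6))*(-24) = 10*(1 + 20) + (3 - 24)*(-24) = 10*21 - 21*(-24) = 210 + 504 = 714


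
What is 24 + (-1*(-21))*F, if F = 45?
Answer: 969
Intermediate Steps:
24 + (-1*(-21))*F = 24 - 1*(-21)*45 = 24 + 21*45 = 24 + 945 = 969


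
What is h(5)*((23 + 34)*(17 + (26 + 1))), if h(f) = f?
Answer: 12540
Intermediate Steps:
h(5)*((23 + 34)*(17 + (26 + 1))) = 5*((23 + 34)*(17 + (26 + 1))) = 5*(57*(17 + 27)) = 5*(57*44) = 5*2508 = 12540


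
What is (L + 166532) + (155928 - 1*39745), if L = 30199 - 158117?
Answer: 154797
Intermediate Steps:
L = -127918
(L + 166532) + (155928 - 1*39745) = (-127918 + 166532) + (155928 - 1*39745) = 38614 + (155928 - 39745) = 38614 + 116183 = 154797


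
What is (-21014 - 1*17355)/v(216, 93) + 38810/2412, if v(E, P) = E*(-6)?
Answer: 3967883/86832 ≈ 45.696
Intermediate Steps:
v(E, P) = -6*E
(-21014 - 1*17355)/v(216, 93) + 38810/2412 = (-21014 - 1*17355)/((-6*216)) + 38810/2412 = (-21014 - 17355)/(-1296) + 38810*(1/2412) = -38369*(-1/1296) + 19405/1206 = 38369/1296 + 19405/1206 = 3967883/86832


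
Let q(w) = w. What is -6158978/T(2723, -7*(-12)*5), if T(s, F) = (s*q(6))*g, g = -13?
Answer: 439927/15171 ≈ 28.998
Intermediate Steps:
T(s, F) = -78*s (T(s, F) = (s*6)*(-13) = (6*s)*(-13) = -78*s)
-6158978/T(2723, -7*(-12)*5) = -6158978/((-78*2723)) = -6158978/(-212394) = -6158978*(-1/212394) = 439927/15171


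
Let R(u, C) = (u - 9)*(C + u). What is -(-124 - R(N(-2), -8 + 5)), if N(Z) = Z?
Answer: 179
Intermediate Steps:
R(u, C) = (-9 + u)*(C + u)
-(-124 - R(N(-2), -8 + 5)) = -(-124 - ((-2)**2 - 9*(-8 + 5) - 9*(-2) + (-8 + 5)*(-2))) = -(-124 - (4 - 9*(-3) + 18 - 3*(-2))) = -(-124 - (4 + 27 + 18 + 6)) = -(-124 - 1*55) = -(-124 - 55) = -1*(-179) = 179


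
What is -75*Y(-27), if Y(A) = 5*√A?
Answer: -1125*I*√3 ≈ -1948.6*I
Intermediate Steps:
-75*Y(-27) = -375*√(-27) = -375*3*I*√3 = -1125*I*√3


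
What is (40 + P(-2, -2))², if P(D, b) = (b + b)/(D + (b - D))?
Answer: 1764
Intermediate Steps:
P(D, b) = 2 (P(D, b) = (2*b)/b = 2)
(40 + P(-2, -2))² = (40 + 2)² = 42² = 1764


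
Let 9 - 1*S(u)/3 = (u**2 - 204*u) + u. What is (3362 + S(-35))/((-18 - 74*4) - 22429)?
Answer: 21601/22743 ≈ 0.94979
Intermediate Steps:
S(u) = 27 - 3*u**2 + 609*u (S(u) = 27 - 3*((u**2 - 204*u) + u) = 27 - 3*(u**2 - 203*u) = 27 + (-3*u**2 + 609*u) = 27 - 3*u**2 + 609*u)
(3362 + S(-35))/((-18 - 74*4) - 22429) = (3362 + (27 - 3*(-35)**2 + 609*(-35)))/((-18 - 74*4) - 22429) = (3362 + (27 - 3*1225 - 21315))/((-18 - 296) - 22429) = (3362 + (27 - 3675 - 21315))/(-314 - 22429) = (3362 - 24963)/(-22743) = -21601*(-1/22743) = 21601/22743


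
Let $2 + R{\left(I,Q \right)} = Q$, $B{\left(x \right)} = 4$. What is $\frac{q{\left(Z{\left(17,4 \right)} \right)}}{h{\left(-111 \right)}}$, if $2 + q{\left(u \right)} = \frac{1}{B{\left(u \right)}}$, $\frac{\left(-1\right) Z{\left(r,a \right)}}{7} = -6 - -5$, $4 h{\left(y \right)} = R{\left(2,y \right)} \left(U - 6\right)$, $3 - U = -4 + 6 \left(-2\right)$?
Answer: $\frac{7}{1469} \approx 0.0047651$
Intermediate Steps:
$U = 19$ ($U = 3 - \left(-4 + 6 \left(-2\right)\right) = 3 - \left(-4 - 12\right) = 3 - -16 = 3 + 16 = 19$)
$R{\left(I,Q \right)} = -2 + Q$
$h{\left(y \right)} = - \frac{13}{2} + \frac{13 y}{4}$ ($h{\left(y \right)} = \frac{\left(-2 + y\right) \left(19 - 6\right)}{4} = \frac{\left(-2 + y\right) 13}{4} = \frac{-26 + 13 y}{4} = - \frac{13}{2} + \frac{13 y}{4}$)
$Z{\left(r,a \right)} = 7$ ($Z{\left(r,a \right)} = - 7 \left(-6 - -5\right) = - 7 \left(-6 + 5\right) = \left(-7\right) \left(-1\right) = 7$)
$q{\left(u \right)} = - \frac{7}{4}$ ($q{\left(u \right)} = -2 + \frac{1}{4} = - \frac{7}{4}$)
$\frac{q{\left(Z{\left(17,4 \right)} \right)}}{h{\left(-111 \right)}} = - \frac{7}{4 \left(- \frac{13}{2} + \frac{13}{4} \left(-111\right)\right)} = - \frac{7}{4 \left(- \frac{13}{2} - \frac{1443}{4}\right)} = - \frac{7}{4 \left(- \frac{1469}{4}\right)} = \left(- \frac{7}{4}\right) \left(- \frac{4}{1469}\right) = \frac{7}{1469}$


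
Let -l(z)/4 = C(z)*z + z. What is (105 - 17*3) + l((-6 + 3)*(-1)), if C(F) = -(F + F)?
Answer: 114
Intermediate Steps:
C(F) = -2*F
l(z) = -4*z + 8*z**2 (l(z) = -4*((-2*z)*z + z) = -4*(-2*z**2 + z) = -4*(z - 2*z**2) = -4*z + 8*z**2)
(105 - 17*3) + l((-6 + 3)*(-1)) = (105 - 17*3) + 4*((-6 + 3)*(-1))*(-1 + 2*((-6 + 3)*(-1))) = (105 - 51) + 4*(-3*(-1))*(-1 + 2*(-3*(-1))) = 54 + 4*3*(-1 + 2*3) = 54 + 4*3*(-1 + 6) = 54 + 4*3*5 = 54 + 60 = 114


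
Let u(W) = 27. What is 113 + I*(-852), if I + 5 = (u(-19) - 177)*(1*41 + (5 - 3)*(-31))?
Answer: -2679427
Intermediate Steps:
I = 3145 (I = -5 + (27 - 177)*(1*41 + (5 - 3)*(-31)) = -5 - 150*(41 + 2*(-31)) = -5 - 150*(41 - 62) = -5 - 150*(-21) = -5 + 3150 = 3145)
113 + I*(-852) = 113 + 3145*(-852) = 113 - 2679540 = -2679427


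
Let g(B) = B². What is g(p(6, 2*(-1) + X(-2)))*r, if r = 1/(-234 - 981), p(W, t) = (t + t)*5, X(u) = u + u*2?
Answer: -1280/243 ≈ -5.2675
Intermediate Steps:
X(u) = 3*u (X(u) = u + 2*u = 3*u)
p(W, t) = 10*t (p(W, t) = (2*t)*5 = 10*t)
r = -1/1215 (r = 1/(-1215) = -1/1215 ≈ -0.00082305)
g(p(6, 2*(-1) + X(-2)))*r = (10*(2*(-1) + 3*(-2)))²*(-1/1215) = (10*(-2 - 6))²*(-1/1215) = (10*(-8))²*(-1/1215) = (-80)²*(-1/1215) = 6400*(-1/1215) = -1280/243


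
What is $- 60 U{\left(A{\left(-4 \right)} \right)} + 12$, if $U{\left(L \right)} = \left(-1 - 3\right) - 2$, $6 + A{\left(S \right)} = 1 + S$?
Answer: $372$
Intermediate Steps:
$A{\left(S \right)} = -5 + S$ ($A{\left(S \right)} = -6 + \left(1 + S\right) = -5 + S$)
$U{\left(L \right)} = -6$ ($U{\left(L \right)} = -4 - 2 = -6$)
$- 60 U{\left(A{\left(-4 \right)} \right)} + 12 = \left(-60\right) \left(-6\right) + 12 = 360 + 12 = 372$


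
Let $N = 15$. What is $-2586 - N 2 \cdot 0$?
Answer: $-2586$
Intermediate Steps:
$-2586 - N 2 \cdot 0 = -2586 - 15 \cdot 2 \cdot 0 = -2586 - 30 \cdot 0 = -2586 - 0 = -2586 + 0 = -2586$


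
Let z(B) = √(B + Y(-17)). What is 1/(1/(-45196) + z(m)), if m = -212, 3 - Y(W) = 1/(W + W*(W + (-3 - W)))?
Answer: -768332/7258657751273 - 1021339208*I*√241638/7258657751273 ≈ -1.0585e-7 - 0.069167*I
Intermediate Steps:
Y(W) = 3 + 1/(2*W) (Y(W) = 3 - 1/(W + W*(W + (-3 - W))) = 3 - 1/(W + W*(-3)) = 3 - 1/(W - 3*W) = 3 - 1/((-2*W)) = 3 - (-1)/(2*W) = 3 + 1/(2*W))
z(B) = √(101/34 + B) (z(B) = √(B + (3 + (½)/(-17))) = √(B + (3 + (½)*(-1/17))) = √(B + (3 - 1/34)) = √(B + 101/34) = √(101/34 + B))
1/(1/(-45196) + z(m)) = 1/(1/(-45196) + √(3434 + 1156*(-212))/34) = 1/(-1/45196 + √(3434 - 245072)/34) = 1/(-1/45196 + √(-241638)/34) = 1/(-1/45196 + (I*√241638)/34) = 1/(-1/45196 + I*√241638/34)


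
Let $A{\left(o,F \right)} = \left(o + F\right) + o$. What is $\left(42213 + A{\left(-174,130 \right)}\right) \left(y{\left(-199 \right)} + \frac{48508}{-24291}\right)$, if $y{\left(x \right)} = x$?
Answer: $- \frac{205037101915}{24291} \approx -8.4409 \cdot 10^{6}$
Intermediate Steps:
$A{\left(o,F \right)} = F + 2 o$ ($A{\left(o,F \right)} = \left(F + o\right) + o = F + 2 o$)
$\left(42213 + A{\left(-174,130 \right)}\right) \left(y{\left(-199 \right)} + \frac{48508}{-24291}\right) = \left(42213 + \left(130 + 2 \left(-174\right)\right)\right) \left(-199 + \frac{48508}{-24291}\right) = \left(42213 + \left(130 - 348\right)\right) \left(-199 + 48508 \left(- \frac{1}{24291}\right)\right) = \left(42213 - 218\right) \left(-199 - \frac{48508}{24291}\right) = 41995 \left(- \frac{4882417}{24291}\right) = - \frac{205037101915}{24291}$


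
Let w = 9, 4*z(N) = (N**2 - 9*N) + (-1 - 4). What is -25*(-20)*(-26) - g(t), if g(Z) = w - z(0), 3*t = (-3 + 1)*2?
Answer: -52041/4 ≈ -13010.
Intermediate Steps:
z(N) = -5/4 - 9*N/4 + N**2/4 (z(N) = ((N**2 - 9*N) + (-1 - 4))/4 = ((N**2 - 9*N) - 5)/4 = (-5 + N**2 - 9*N)/4 = -5/4 - 9*N/4 + N**2/4)
t = -4/3 (t = ((-3 + 1)*2)/3 = (-2*2)/3 = (1/3)*(-4) = -4/3 ≈ -1.3333)
g(Z) = 41/4 (g(Z) = 9 - (-5/4 - 9/4*0 + (1/4)*0**2) = 9 - (-5/4 + 0 + (1/4)*0) = 9 - (-5/4 + 0 + 0) = 9 - 1*(-5/4) = 9 + 5/4 = 41/4)
-25*(-20)*(-26) - g(t) = -25*(-20)*(-26) - 1*41/4 = 500*(-26) - 41/4 = -13000 - 41/4 = -52041/4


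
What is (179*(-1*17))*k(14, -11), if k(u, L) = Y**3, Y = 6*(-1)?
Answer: 657288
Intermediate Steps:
Y = -6
k(u, L) = -216 (k(u, L) = (-6)**3 = -216)
(179*(-1*17))*k(14, -11) = (179*(-1*17))*(-216) = (179*(-17))*(-216) = -3043*(-216) = 657288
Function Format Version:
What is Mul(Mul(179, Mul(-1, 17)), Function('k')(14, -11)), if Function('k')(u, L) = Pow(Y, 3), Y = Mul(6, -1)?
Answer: 657288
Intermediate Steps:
Y = -6
Function('k')(u, L) = -216 (Function('k')(u, L) = Pow(-6, 3) = -216)
Mul(Mul(179, Mul(-1, 17)), Function('k')(14, -11)) = Mul(Mul(179, Mul(-1, 17)), -216) = Mul(Mul(179, -17), -216) = Mul(-3043, -216) = 657288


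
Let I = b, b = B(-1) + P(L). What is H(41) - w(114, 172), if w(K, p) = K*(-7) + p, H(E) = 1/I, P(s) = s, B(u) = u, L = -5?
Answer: 3755/6 ≈ 625.83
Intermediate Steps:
b = -6 (b = -1 - 5 = -6)
I = -6
H(E) = -⅙ (H(E) = 1/(-6) = -⅙)
w(K, p) = p - 7*K (w(K, p) = -7*K + p = p - 7*K)
H(41) - w(114, 172) = -⅙ - (172 - 7*114) = -⅙ - (172 - 798) = -⅙ - 1*(-626) = -⅙ + 626 = 3755/6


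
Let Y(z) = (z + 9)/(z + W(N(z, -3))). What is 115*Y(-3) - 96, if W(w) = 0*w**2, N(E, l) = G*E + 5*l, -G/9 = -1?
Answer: -326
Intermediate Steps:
G = 9 (G = -9*(-1) = 9)
N(E, l) = 5*l + 9*E (N(E, l) = 9*E + 5*l = 5*l + 9*E)
W(w) = 0
Y(z) = (9 + z)/z (Y(z) = (z + 9)/(z + 0) = (9 + z)/z)
115*Y(-3) - 96 = 115*((9 - 3)/(-3)) - 96 = 115*(-1/3*6) - 96 = 115*(-2) - 96 = -230 - 96 = -326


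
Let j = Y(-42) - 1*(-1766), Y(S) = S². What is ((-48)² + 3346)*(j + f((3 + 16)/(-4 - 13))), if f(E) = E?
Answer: 338949150/17 ≈ 1.9938e+7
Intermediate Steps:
j = 3530 (j = (-42)² - 1*(-1766) = 1764 + 1766 = 3530)
((-48)² + 3346)*(j + f((3 + 16)/(-4 - 13))) = ((-48)² + 3346)*(3530 + (3 + 16)/(-4 - 13)) = (2304 + 3346)*(3530 + 19/(-17)) = 5650*(3530 + 19*(-1/17)) = 5650*(3530 - 19/17) = 5650*(59991/17) = 338949150/17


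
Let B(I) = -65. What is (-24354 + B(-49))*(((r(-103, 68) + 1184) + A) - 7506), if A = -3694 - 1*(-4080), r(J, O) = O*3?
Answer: 139969708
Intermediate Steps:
r(J, O) = 3*O
A = 386 (A = -3694 + 4080 = 386)
(-24354 + B(-49))*(((r(-103, 68) + 1184) + A) - 7506) = (-24354 - 65)*(((3*68 + 1184) + 386) - 7506) = -24419*(((204 + 1184) + 386) - 7506) = -24419*((1388 + 386) - 7506) = -24419*(1774 - 7506) = -24419*(-5732) = 139969708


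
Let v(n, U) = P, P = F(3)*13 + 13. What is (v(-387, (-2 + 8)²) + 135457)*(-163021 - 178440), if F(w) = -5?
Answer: -46235526705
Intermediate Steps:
P = -52 (P = -5*13 + 13 = -65 + 13 = -52)
v(n, U) = -52
(v(-387, (-2 + 8)²) + 135457)*(-163021 - 178440) = (-52 + 135457)*(-163021 - 178440) = 135405*(-341461) = -46235526705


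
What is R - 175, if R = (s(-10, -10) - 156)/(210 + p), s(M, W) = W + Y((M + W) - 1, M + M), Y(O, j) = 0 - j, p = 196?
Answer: -35598/203 ≈ -175.36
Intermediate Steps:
Y(O, j) = -j
s(M, W) = W - 2*M (s(M, W) = W - (M + M) = W - 2*M)
R = -73/203 (R = ((-10 - 2*(-10)) - 156)/(210 + 196) = ((-10 + 20) - 156)/406 = (10 - 156)*(1/406) = -146*1/406 = -73/203 ≈ -0.35961)
R - 175 = -73/203 - 175 = -35598/203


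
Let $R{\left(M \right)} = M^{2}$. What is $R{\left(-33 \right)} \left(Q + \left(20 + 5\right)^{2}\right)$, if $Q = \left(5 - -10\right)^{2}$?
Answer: $925650$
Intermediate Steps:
$Q = 225$ ($Q = \left(5 + 10\right)^{2} = 15^{2} = 225$)
$R{\left(-33 \right)} \left(Q + \left(20 + 5\right)^{2}\right) = \left(-33\right)^{2} \left(225 + \left(20 + 5\right)^{2}\right) = 1089 \left(225 + 25^{2}\right) = 1089 \left(225 + 625\right) = 1089 \cdot 850 = 925650$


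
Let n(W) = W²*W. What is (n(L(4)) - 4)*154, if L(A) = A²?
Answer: 630168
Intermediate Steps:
n(W) = W³
(n(L(4)) - 4)*154 = ((4²)³ - 4)*154 = (16³ - 4)*154 = (4096 - 4)*154 = 4092*154 = 630168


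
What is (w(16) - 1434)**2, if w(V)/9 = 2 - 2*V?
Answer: 2903616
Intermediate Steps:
w(V) = 18 - 18*V (w(V) = 9*(2 - 2*V) = 18 - 18*V)
(w(16) - 1434)**2 = ((18 - 18*16) - 1434)**2 = ((18 - 288) - 1434)**2 = (-270 - 1434)**2 = (-1704)**2 = 2903616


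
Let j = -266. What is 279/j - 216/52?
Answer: -17991/3458 ≈ -5.2027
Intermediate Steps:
279/j - 216/52 = 279/(-266) - 216/52 = 279*(-1/266) - 216*1/52 = -279/266 - 54/13 = -17991/3458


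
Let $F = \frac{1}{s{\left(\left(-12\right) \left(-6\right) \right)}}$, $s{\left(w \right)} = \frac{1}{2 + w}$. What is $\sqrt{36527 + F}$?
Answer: $\sqrt{36601} \approx 191.31$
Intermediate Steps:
$F = 74$ ($F = \frac{1}{\frac{1}{2 - -72}} = \frac{1}{\frac{1}{2 + 72}} = \frac{1}{\frac{1}{74}} = 74$)
$\sqrt{36527 + F} = \sqrt{36527 + 74} = \sqrt{36601}$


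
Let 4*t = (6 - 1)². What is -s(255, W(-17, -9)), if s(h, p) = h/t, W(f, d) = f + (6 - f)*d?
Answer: -204/5 ≈ -40.800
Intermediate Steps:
t = 25/4 (t = (6 - 1)²/4 = (¼)*5² = (¼)*25 = 25/4 ≈ 6.2500)
W(f, d) = f + d*(6 - f)
s(h, p) = 4*h/25 (s(h, p) = h/(25/4) = h*(4/25) = 4*h/25)
-s(255, W(-17, -9)) = -4*255/25 = -1*204/5 = -204/5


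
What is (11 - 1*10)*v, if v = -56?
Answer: -56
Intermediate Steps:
(11 - 1*10)*v = (11 - 1*10)*(-56) = (11 - 10)*(-56) = 1*(-56) = -56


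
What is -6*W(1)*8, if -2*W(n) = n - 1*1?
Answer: 0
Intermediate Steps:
W(n) = 1/2 - n/2 (W(n) = -(n - 1*1)/2 = -(n - 1)/2 = -(-1 + n)/2 = 1/2 - n/2)
-6*W(1)*8 = -6*(1/2 - 1/2*1)*8 = -6*(1/2 - 1/2)*8 = -6*0*8 = 0*8 = 0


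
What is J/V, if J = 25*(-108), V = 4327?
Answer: -2700/4327 ≈ -0.62399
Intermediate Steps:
J = -2700
J/V = -2700/4327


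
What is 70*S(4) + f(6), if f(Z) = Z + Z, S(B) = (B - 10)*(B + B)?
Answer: -3348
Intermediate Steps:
S(B) = 2*B*(-10 + B) (S(B) = (-10 + B)*(2*B) = 2*B*(-10 + B))
f(Z) = 2*Z
70*S(4) + f(6) = 70*(2*4*(-10 + 4)) + 2*6 = 70*(2*4*(-6)) + 12 = 70*(-48) + 12 = -3360 + 12 = -3348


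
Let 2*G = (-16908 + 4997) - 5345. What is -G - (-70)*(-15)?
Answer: 7578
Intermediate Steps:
G = -8628 (G = ((-16908 + 4997) - 5345)/2 = (-11911 - 5345)/2 = (½)*(-17256) = -8628)
-G - (-70)*(-15) = -1*(-8628) - (-70)*(-15) = 8628 - 1*1050 = 8628 - 1050 = 7578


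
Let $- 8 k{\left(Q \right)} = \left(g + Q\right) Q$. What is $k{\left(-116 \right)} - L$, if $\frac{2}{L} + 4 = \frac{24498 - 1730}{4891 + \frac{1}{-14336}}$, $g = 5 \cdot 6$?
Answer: $- \frac{28709061053}{22966274} \approx -1250.1$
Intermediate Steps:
$g = 30$
$k{\left(Q \right)} = - \frac{Q \left(30 + Q\right)}{8}$ ($k{\left(Q \right)} = - \frac{\left(30 + Q\right) Q}{8} = - \frac{Q \left(30 + Q\right)}{8}$)
$L = \frac{70117375}{22966274}$ ($L = \frac{2}{-4 + \frac{24498 - 1730}{4891 + \frac{1}{-14336}}} = \frac{2}{-4 + \frac{22768}{4891 - \frac{1}{14336}}} = \frac{2}{-4 + \frac{22768}{\frac{70117375}{14336}}} = \frac{2}{-4 + 22768 \cdot \frac{14336}{70117375}} = \frac{2}{-4 + \frac{326402048}{70117375}} = \frac{2}{\frac{45932548}{70117375}} = 2 \cdot \frac{70117375}{45932548} = \frac{70117375}{22966274} \approx 3.0531$)
$k{\left(-116 \right)} - L = \left(- \frac{1}{8}\right) \left(-116\right) \left(30 - 116\right) - \frac{70117375}{22966274} = \left(- \frac{1}{8}\right) \left(-116\right) \left(-86\right) - \frac{70117375}{22966274} = -1247 - \frac{70117375}{22966274} = - \frac{28709061053}{22966274}$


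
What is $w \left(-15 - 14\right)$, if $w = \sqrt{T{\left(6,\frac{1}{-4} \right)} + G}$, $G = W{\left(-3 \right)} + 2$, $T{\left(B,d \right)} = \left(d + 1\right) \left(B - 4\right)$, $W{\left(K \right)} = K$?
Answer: $- \frac{29 \sqrt{2}}{2} \approx -20.506$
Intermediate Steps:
$T{\left(B,d \right)} = \left(1 + d\right) \left(-4 + B\right)$
$G = -1$ ($G = -3 + 2 = -1$)
$w = \frac{\sqrt{2}}{2}$ ($w = \sqrt{\left(-4 + 6 - \frac{4}{-4} + \frac{6}{-4}\right) - 1} = \sqrt{\left(-4 + 6 - -1 + 6 \left(- \frac{1}{4}\right)\right) - 1} = \sqrt{\left(-4 + 6 + 1 - \frac{3}{2}\right) - 1} = \sqrt{\frac{3}{2} - 1} = \sqrt{\frac{1}{2}} = \frac{\sqrt{2}}{2} \approx 0.70711$)
$w \left(-15 - 14\right) = \frac{\sqrt{2}}{2} \left(-15 - 14\right) = \frac{\sqrt{2}}{2} \left(-29\right) = - \frac{29 \sqrt{2}}{2}$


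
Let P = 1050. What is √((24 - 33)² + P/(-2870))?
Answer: √135546/41 ≈ 8.9796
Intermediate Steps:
√((24 - 33)² + P/(-2870)) = √((24 - 33)² + 1050/(-2870)) = √((-9)² + 1050*(-1/2870)) = √(81 - 15/41) = √(3306/41) = √135546/41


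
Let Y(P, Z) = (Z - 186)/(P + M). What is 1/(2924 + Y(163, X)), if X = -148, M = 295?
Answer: 229/669429 ≈ 0.00034208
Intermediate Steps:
Y(P, Z) = (-186 + Z)/(295 + P) (Y(P, Z) = (Z - 186)/(P + 295) = (-186 + Z)/(295 + P))
1/(2924 + Y(163, X)) = 1/(2924 + (-186 - 148)/(295 + 163)) = 1/(2924 - 334/458) = 1/(2924 + (1/458)*(-334)) = 1/(2924 - 167/229) = 1/(669429/229) = 229/669429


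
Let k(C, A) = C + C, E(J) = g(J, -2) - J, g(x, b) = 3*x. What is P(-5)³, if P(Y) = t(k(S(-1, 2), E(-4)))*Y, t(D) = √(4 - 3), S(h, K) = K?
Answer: -125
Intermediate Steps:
E(J) = 2*J (E(J) = 3*J - J = 2*J)
k(C, A) = 2*C
t(D) = 1 (t(D) = √1 = 1)
P(Y) = Y (P(Y) = 1*Y = Y)
P(-5)³ = (-5)³ = -125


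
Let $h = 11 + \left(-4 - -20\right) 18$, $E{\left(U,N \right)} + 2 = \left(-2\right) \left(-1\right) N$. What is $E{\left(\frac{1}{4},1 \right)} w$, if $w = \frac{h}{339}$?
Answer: $0$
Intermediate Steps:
$E{\left(U,N \right)} = -2 + 2 N$ ($E{\left(U,N \right)} = -2 + \left(-2\right) \left(-1\right) N = -2 + 2 N$)
$h = 299$ ($h = 11 + \left(-4 + 20\right) 18 = 11 + 16 \cdot 18 = 11 + 288 = 299$)
$w = \frac{299}{339} \approx 0.88201$
$E{\left(\frac{1}{4},1 \right)} w = \left(-2 + 2 \cdot 1\right) \frac{299}{339} = \left(-2 + 2\right) \frac{299}{339} = 0 \cdot \frac{299}{339} = 0$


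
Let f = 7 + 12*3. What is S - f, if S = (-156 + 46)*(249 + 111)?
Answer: -39643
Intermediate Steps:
S = -39600 (S = -110*360 = -39600)
f = 43 (f = 7 + 36 = 43)
S - f = -39600 - 1*43 = -39600 - 43 = -39643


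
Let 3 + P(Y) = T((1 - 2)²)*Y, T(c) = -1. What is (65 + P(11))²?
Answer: 2601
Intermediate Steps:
P(Y) = -3 - Y
(65 + P(11))² = (65 + (-3 - 1*11))² = (65 + (-3 - 11))² = (65 - 14)² = 51² = 2601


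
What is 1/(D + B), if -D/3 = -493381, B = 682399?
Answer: 1/2162542 ≈ 4.6242e-7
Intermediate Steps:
D = 1480143 (D = -3*(-493381) = 1480143)
1/(D + B) = 1/(1480143 + 682399) = 1/2162542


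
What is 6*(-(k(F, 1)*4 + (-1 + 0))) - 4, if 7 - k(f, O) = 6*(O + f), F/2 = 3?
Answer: 842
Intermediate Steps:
F = 6 (F = 2*3 = 6)
k(f, O) = 7 - 6*O - 6*f (k(f, O) = 7 - 6*(O + f) = 7 - (6*O + 6*f) = 7 + (-6*O - 6*f) = 7 - 6*O - 6*f)
6*(-(k(F, 1)*4 + (-1 + 0))) - 4 = 6*(-((7 - 6*1 - 6*6)*4 + (-1 + 0))) - 4 = 6*(-((7 - 6 - 36)*4 - 1)) - 4 = 6*(-(-35*4 - 1)) - 4 = 6*(-(-140 - 1)) - 4 = 6*(-1*(-141)) - 4 = 6*141 - 4 = 846 - 4 = 842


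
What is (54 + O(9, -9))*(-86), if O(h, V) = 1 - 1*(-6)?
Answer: -5246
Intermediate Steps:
O(h, V) = 7 (O(h, V) = 1 + 6 = 7)
(54 + O(9, -9))*(-86) = (54 + 7)*(-86) = 61*(-86) = -5246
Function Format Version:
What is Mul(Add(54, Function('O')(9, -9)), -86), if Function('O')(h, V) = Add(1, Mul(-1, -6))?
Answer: -5246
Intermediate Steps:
Function('O')(h, V) = 7 (Function('O')(h, V) = Add(1, 6) = 7)
Mul(Add(54, Function('O')(9, -9)), -86) = Mul(Add(54, 7), -86) = Mul(61, -86) = -5246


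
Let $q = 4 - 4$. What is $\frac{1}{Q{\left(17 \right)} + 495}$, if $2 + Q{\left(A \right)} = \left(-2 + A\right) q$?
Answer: $\frac{1}{493} \approx 0.0020284$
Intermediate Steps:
$q = 0$
$Q{\left(A \right)} = -2$ ($Q{\left(A \right)} = -2 + \left(-2 + A\right) 0 = -2 + 0 = -2$)
$\frac{1}{Q{\left(17 \right)} + 495} = \frac{1}{-2 + 495} = \frac{1}{493}$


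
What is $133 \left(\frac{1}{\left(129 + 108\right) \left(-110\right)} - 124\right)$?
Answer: $- \frac{429946573}{26070} \approx -16492.0$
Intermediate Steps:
$133 \left(\frac{1}{\left(129 + 108\right) \left(-110\right)} - 124\right) = 133 \left(\frac{1}{237} \left(- \frac{1}{110}\right) - 124\right) = 133 \left(- \frac{1}{26070} - 124\right) = 133 \left(- \frac{3232681}{26070}\right) = - \frac{429946573}{26070}$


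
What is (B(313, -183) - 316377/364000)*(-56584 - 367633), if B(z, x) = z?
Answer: -48197678742191/364000 ≈ -1.3241e+8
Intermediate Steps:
(B(313, -183) - 316377/364000)*(-56584 - 367633) = (313 - 316377/364000)*(-56584 - 367633) = (313 - 316377*1/364000)*(-424217) = (313 - 316377/364000)*(-424217) = (113615623/364000)*(-424217) = -48197678742191/364000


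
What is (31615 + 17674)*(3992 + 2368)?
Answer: 313478040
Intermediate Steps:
(31615 + 17674)*(3992 + 2368) = 49289*6360 = 313478040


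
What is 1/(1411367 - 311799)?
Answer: 1/1099568 ≈ 9.0945e-7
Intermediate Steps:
1/(1411367 - 311799) = 1/1099568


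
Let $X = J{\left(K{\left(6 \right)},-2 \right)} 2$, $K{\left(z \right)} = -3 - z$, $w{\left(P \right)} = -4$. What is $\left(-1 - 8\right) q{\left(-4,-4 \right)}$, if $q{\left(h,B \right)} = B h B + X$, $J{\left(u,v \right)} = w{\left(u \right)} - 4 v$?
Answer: $504$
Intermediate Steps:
$J{\left(u,v \right)} = -4 - 4 v$
$X = 8$ ($X = \left(-4 - -8\right) 2 = \left(-4 + 8\right) 2 = 4 \cdot 2 = 8$)
$q{\left(h,B \right)} = 8 + h B^{2}$ ($q{\left(h,B \right)} = B h B + 8 = h B^{2} + 8 = 8 + h B^{2}$)
$\left(-1 - 8\right) q{\left(-4,-4 \right)} = \left(-1 - 8\right) \left(8 - 4 \left(-4\right)^{2}\right) = - 9 \left(8 - 64\right) = \left(-9\right) \left(-56\right) = 504$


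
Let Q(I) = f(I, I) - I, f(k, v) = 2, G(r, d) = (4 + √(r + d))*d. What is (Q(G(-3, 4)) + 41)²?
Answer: 529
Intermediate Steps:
G(r, d) = d*(4 + √(d + r)) (G(r, d) = (4 + √(d + r))*d = d*(4 + √(d + r)))
Q(I) = 2 - I
(Q(G(-3, 4)) + 41)² = ((2 - 4*(4 + √(4 - 3))) + 41)² = ((2 - 4*(4 + √1)) + 41)² = ((2 - 4*(4 + 1)) + 41)² = ((2 - 4*5) + 41)² = ((2 - 1*20) + 41)² = ((2 - 20) + 41)² = (-18 + 41)² = 23² = 529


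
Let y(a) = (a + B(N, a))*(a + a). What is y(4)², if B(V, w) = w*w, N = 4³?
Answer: 25600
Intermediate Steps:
N = 64
B(V, w) = w²
y(a) = 2*a*(a + a²) (y(a) = (a + a²)*(a + a) = (a + a²)*(2*a) = 2*a*(a + a²))
y(4)² = (2*4²*(1 + 4))² = (2*16*5)² = 160² = 25600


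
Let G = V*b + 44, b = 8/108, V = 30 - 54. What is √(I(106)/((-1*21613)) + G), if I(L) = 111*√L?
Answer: √(177506272220 - 21591387*√106)/64839 ≈ 6.4938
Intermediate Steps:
V = -24
b = 2/27 (b = 8*(1/108) = 2/27 ≈ 0.074074)
G = 380/9 (G = -24*2/27 + 44 = -16/9 + 44 = 380/9 ≈ 42.222)
√(I(106)/((-1*21613)) + G) = √((111*√106)/((-1*21613)) + 380/9) = √((111*√106)/(-21613) + 380/9) = √((111*√106)*(-1/21613) + 380/9) = √(-111*√106/21613 + 380/9) = √(380/9 - 111*√106/21613)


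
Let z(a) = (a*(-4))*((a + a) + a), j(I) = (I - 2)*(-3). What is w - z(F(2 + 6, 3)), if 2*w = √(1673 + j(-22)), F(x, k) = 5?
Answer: 300 + √1745/2 ≈ 320.89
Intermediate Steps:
j(I) = 6 - 3*I (j(I) = (-2 + I)*(-3) = 6 - 3*I)
w = √1745/2 (w = √(1673 + (6 - 3*(-22)))/2 = √(1673 + (6 + 66))/2 = √(1673 + 72)/2 = √1745/2 ≈ 20.887)
z(a) = -12*a² (z(a) = (-4*a)*(2*a + a) = (-4*a)*(3*a) = -12*a²)
w - z(F(2 + 6, 3)) = √1745/2 - (-12)*5² = √1745/2 - (-12)*25 = √1745/2 - 1*(-300) = √1745/2 + 300 = 300 + √1745/2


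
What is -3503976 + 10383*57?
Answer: -2912145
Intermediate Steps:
-3503976 + 10383*57 = -3503976 + 591831 = -2912145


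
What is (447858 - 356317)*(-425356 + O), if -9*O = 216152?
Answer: -370224392596/9 ≈ -4.1136e+10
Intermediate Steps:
O = -216152/9 (O = -⅑*216152 = -216152/9 ≈ -24017.)
(447858 - 356317)*(-425356 + O) = (447858 - 356317)*(-425356 - 216152/9) = 91541*(-4044356/9) = -370224392596/9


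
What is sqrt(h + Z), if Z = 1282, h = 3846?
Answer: 2*sqrt(1282) ≈ 71.610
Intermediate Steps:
sqrt(h + Z) = sqrt(3846 + 1282) = sqrt(5128) = 2*sqrt(1282)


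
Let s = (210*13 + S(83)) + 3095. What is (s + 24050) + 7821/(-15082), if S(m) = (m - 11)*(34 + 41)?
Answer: 532009729/15082 ≈ 35275.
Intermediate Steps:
S(m) = -825 + 75*m (S(m) = (-11 + m)*75 = -825 + 75*m)
s = 11225 (s = (210*13 + (-825 + 75*83)) + 3095 = (2730 + (-825 + 6225)) + 3095 = (2730 + 5400) + 3095 = 8130 + 3095 = 11225)
(s + 24050) + 7821/(-15082) = (11225 + 24050) + 7821/(-15082) = 35275 + 7821*(-1/15082) = 35275 - 7821/15082 = 532009729/15082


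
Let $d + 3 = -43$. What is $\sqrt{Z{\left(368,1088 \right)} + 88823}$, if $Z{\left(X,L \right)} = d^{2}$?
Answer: $\sqrt{90939} \approx 301.56$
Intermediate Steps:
$d = -46$ ($d = -3 - 43 = -46$)
$Z{\left(X,L \right)} = 2116$ ($Z{\left(X,L \right)} = \left(-46\right)^{2} = 2116$)
$\sqrt{Z{\left(368,1088 \right)} + 88823} = \sqrt{2116 + 88823} = \sqrt{90939}$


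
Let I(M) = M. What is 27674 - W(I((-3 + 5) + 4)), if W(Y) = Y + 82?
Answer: 27586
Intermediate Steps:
W(Y) = 82 + Y
27674 - W(I((-3 + 5) + 4)) = 27674 - (82 + ((-3 + 5) + 4)) = 27674 - (82 + (2 + 4)) = 27674 - (82 + 6) = 27674 - 1*88 = 27674 - 88 = 27586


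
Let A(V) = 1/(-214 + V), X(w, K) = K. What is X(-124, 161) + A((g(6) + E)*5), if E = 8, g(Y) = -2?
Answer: 29623/184 ≈ 160.99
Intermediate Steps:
X(-124, 161) + A((g(6) + E)*5) = 161 + 1/(-214 + (-2 + 8)*5) = 161 + 1/(-214 + 6*5) = 161 + 1/(-214 + 30) = 161 + 1/(-184) = 161 - 1/184 = 29623/184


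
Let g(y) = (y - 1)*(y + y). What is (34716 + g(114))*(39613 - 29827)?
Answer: 591857280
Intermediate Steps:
g(y) = 2*y*(-1 + y) (g(y) = (-1 + y)*(2*y) = 2*y*(-1 + y))
(34716 + g(114))*(39613 - 29827) = (34716 + 2*114*(-1 + 114))*(39613 - 29827) = (34716 + 2*114*113)*9786 = (34716 + 25764)*9786 = 60480*9786 = 591857280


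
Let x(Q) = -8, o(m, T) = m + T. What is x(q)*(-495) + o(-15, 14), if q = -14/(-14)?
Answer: 3959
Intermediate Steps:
q = 1 (q = -14*(-1/14) = 1)
o(m, T) = T + m
x(q)*(-495) + o(-15, 14) = -8*(-495) + (14 - 15) = 3960 - 1 = 3959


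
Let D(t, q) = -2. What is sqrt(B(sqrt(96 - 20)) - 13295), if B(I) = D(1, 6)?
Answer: I*sqrt(13297) ≈ 115.31*I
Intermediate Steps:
B(I) = -2
sqrt(B(sqrt(96 - 20)) - 13295) = sqrt(-2 - 13295) = sqrt(-13297) = I*sqrt(13297)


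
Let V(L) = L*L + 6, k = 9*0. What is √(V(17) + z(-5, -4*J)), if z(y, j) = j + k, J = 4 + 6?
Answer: √255 ≈ 15.969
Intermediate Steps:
k = 0
J = 10
z(y, j) = j (z(y, j) = j + 0 = j)
V(L) = 6 + L² (V(L) = L² + 6 = 6 + L²)
√(V(17) + z(-5, -4*J)) = √((6 + 17²) - 4*10) = √((6 + 289) - 40) = √(295 - 40) = √255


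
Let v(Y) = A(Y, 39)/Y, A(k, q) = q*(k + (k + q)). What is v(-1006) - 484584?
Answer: -487414557/1006 ≈ -4.8451e+5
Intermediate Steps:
A(k, q) = q*(q + 2*k)
v(Y) = (1521 + 78*Y)/Y (v(Y) = (39*(39 + 2*Y))/Y = (1521 + 78*Y)/Y)
v(-1006) - 484584 = (78 + 1521/(-1006)) - 484584 = (78 + 1521*(-1/1006)) - 484584 = (78 - 1521/1006) - 484584 = 76947/1006 - 484584 = -487414557/1006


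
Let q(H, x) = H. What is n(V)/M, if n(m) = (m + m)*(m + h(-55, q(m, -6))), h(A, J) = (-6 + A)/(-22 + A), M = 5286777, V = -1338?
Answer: 91844780/135693943 ≈ 0.67685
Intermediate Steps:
h(A, J) = (-6 + A)/(-22 + A)
n(m) = 2*m*(61/77 + m) (n(m) = (m + m)*(m + (-6 - 55)/(-22 - 55)) = (2*m)*(m - 61/(-77)) = (2*m)*(m - 1/77*(-61)) = (2*m)*(m + 61/77) = (2*m)*(61/77 + m) = 2*m*(61/77 + m))
n(V)/M = ((2/77)*(-1338)*(61 + 77*(-1338)))/5286777 = ((2/77)*(-1338)*(61 - 103026))*(1/5286777) = ((2/77)*(-1338)*(-102965))*(1/5286777) = (275534340/77)*(1/5286777) = 91844780/135693943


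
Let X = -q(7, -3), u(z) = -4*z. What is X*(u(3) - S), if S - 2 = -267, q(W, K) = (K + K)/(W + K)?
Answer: 759/2 ≈ 379.50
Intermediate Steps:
q(W, K) = 2*K/(K + W) (q(W, K) = (2*K)/(K + W) = 2*K/(K + W))
S = -265 (S = 2 - 267 = -265)
X = 3/2 (X = -2*(-3)/(-3 + 7) = -2*(-3)/4 = -1*(-3/2) = 3/2 ≈ 1.5000)
X*(u(3) - S) = 3*(-4*3 - 1*(-265))/2 = 3*(-12 + 265)/2 = (3/2)*253 = 759/2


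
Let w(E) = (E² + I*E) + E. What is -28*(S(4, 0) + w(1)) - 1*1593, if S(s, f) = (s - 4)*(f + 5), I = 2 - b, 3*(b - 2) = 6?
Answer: -1593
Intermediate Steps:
b = 4 (b = 2 + (⅓)*6 = 2 + 2 = 4)
I = -2 (I = 2 - 1*4 = 2 - 4 = -2)
S(s, f) = (-4 + s)*(5 + f)
w(E) = E² - E (w(E) = (E² - 2*E) + E = E² - E)
-28*(S(4, 0) + w(1)) - 1*1593 = -28*((-20 - 4*0 + 5*4 + 0*4) + 1*(-1 + 1)) - 1*1593 = -28*((-20 + 0 + 20 + 0) + 1*0) - 1593 = -28*(0 + 0) - 1593 = -28*0 - 1593 = 0 - 1593 = -1593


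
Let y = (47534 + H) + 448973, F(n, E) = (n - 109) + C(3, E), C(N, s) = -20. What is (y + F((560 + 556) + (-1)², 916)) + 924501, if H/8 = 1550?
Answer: 1434396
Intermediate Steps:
H = 12400 (H = 8*1550 = 12400)
F(n, E) = -129 + n (F(n, E) = (n - 109) - 20 = (-109 + n) - 20 = -129 + n)
y = 508907 (y = (47534 + 12400) + 448973 = 59934 + 448973 = 508907)
(y + F((560 + 556) + (-1)², 916)) + 924501 = (508907 + (-129 + ((560 + 556) + (-1)²))) + 924501 = (508907 + (-129 + (1116 + 1))) + 924501 = (508907 + (-129 + 1117)) + 924501 = (508907 + 988) + 924501 = 509895 + 924501 = 1434396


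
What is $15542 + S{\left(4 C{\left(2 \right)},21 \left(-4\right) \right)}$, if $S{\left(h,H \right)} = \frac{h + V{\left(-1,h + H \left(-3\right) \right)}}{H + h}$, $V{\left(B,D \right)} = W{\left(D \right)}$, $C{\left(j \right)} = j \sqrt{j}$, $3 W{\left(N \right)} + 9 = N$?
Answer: $\frac{80751001}{5196} - \frac{193 \sqrt{2}}{866} \approx 15541.0$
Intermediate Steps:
$W{\left(N \right)} = -3 + \frac{N}{3}$
$C{\left(j \right)} = j^{\frac{3}{2}}$
$V{\left(B,D \right)} = -3 + \frac{D}{3}$
$S{\left(h,H \right)} = \frac{-3 - H + \frac{4 h}{3}}{H + h}$ ($S{\left(h,H \right)} = \frac{h + \left(-3 + \frac{h + H \left(-3\right)}{3}\right)}{H + h} = \frac{h + \left(-3 + \frac{h - 3 H}{3}\right)}{H + h} = \frac{h - \left(3 + H - \frac{h}{3}\right)}{H + h} = \frac{-3 - H + \frac{4 h}{3}}{H + h}$)
$15542 + S{\left(4 C{\left(2 \right)},21 \left(-4\right) \right)} = 15542 + \frac{-3 - 21 \left(-4\right) + \frac{4 \cdot 4 \cdot 2^{\frac{3}{2}}}{3}}{21 \left(-4\right) + 4 \cdot 2^{\frac{3}{2}}} = 15542 + \frac{-3 - -84 + \frac{4 \cdot 4 \cdot 2 \sqrt{2}}{3}}{-84 + 4 \cdot 2 \sqrt{2}} = 15542 + \frac{-3 + 84 + \frac{4 \cdot 8 \sqrt{2}}{3}}{-84 + 8 \sqrt{2}} = 15542 + \frac{-3 + 84 + \frac{32 \sqrt{2}}{3}}{-84 + 8 \sqrt{2}} = 15542 + \frac{81 + \frac{32 \sqrt{2}}{3}}{-84 + 8 \sqrt{2}}$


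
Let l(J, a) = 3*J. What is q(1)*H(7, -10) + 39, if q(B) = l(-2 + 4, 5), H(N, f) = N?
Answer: 81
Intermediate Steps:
q(B) = 6 (q(B) = 3*(-2 + 4) = 3*2 = 6)
q(1)*H(7, -10) + 39 = 6*7 + 39 = 42 + 39 = 81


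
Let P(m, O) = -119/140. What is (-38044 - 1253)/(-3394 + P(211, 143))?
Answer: 785940/67897 ≈ 11.575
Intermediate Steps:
P(m, O) = -17/20 (P(m, O) = -119*1/140 = -17/20)
(-38044 - 1253)/(-3394 + P(211, 143)) = (-38044 - 1253)/(-3394 - 17/20) = -39297/(-67897/20) = -39297*(-20/67897) = 785940/67897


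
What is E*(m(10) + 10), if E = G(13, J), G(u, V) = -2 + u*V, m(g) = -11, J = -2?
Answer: 28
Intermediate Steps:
G(u, V) = -2 + V*u
E = -28 (E = -2 - 2*13 = -2 - 26 = -28)
E*(m(10) + 10) = -28*(-11 + 10) = -28*(-1) = 28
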